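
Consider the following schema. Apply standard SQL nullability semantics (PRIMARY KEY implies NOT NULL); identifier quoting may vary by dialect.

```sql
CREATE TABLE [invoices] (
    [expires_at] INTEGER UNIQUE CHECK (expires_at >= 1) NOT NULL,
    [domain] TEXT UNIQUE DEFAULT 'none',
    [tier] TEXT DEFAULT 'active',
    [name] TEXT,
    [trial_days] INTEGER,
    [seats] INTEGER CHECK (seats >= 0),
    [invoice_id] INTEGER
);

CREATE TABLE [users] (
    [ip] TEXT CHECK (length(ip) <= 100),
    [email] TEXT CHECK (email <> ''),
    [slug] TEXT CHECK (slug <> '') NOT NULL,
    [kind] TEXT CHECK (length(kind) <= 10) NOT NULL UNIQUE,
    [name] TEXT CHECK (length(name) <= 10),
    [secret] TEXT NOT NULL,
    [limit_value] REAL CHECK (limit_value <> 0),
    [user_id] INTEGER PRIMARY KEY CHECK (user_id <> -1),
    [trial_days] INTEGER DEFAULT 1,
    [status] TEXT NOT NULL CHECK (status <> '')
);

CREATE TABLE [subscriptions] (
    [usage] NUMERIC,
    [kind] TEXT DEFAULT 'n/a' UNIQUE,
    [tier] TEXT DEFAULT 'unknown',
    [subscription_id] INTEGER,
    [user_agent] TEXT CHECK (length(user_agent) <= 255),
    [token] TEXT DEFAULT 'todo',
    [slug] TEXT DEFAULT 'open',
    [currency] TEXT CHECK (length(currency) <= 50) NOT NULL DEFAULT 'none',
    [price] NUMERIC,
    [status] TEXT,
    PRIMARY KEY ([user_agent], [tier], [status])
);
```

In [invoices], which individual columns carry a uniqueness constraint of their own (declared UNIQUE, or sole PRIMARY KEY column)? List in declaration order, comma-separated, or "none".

expires_at, domain

- expires_at: declared UNIQUE → unique.
- domain: declared UNIQUE → unique.
- tier: no UNIQUE or single-column PK constraint.
- name: no UNIQUE or single-column PK constraint.
- trial_days: no UNIQUE or single-column PK constraint.
- seats: no UNIQUE or single-column PK constraint.
- invoice_id: no UNIQUE or single-column PK constraint.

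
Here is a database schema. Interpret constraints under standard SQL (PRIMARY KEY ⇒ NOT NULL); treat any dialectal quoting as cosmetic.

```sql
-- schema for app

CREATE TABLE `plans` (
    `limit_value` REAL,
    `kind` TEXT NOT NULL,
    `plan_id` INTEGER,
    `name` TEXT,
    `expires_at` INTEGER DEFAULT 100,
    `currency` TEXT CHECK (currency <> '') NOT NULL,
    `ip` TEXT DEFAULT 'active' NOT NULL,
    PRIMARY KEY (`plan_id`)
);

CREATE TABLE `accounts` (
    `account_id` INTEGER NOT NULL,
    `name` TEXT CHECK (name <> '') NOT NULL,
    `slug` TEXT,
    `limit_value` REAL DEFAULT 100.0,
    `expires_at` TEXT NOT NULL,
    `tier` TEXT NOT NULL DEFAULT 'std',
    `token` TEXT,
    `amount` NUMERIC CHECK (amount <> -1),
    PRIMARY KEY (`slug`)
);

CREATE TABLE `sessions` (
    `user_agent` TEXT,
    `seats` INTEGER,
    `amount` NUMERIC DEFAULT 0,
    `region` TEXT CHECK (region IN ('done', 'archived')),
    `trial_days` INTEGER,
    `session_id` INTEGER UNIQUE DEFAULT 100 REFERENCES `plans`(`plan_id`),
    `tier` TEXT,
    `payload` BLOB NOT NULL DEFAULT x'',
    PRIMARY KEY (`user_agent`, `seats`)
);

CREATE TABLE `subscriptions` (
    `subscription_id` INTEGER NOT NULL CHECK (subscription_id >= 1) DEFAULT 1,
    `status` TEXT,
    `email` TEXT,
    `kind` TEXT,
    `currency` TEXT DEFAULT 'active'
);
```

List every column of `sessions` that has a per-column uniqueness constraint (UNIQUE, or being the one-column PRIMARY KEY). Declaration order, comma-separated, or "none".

session_id

- user_agent: part of a composite PRIMARY KEY — only the tuple is unique, not this column on its own.
- seats: part of a composite PRIMARY KEY — only the tuple is unique, not this column on its own.
- amount: no UNIQUE or single-column PK constraint.
- region: no UNIQUE or single-column PK constraint.
- trial_days: no UNIQUE or single-column PK constraint.
- session_id: declared UNIQUE → unique.
- tier: no UNIQUE or single-column PK constraint.
- payload: no UNIQUE or single-column PK constraint.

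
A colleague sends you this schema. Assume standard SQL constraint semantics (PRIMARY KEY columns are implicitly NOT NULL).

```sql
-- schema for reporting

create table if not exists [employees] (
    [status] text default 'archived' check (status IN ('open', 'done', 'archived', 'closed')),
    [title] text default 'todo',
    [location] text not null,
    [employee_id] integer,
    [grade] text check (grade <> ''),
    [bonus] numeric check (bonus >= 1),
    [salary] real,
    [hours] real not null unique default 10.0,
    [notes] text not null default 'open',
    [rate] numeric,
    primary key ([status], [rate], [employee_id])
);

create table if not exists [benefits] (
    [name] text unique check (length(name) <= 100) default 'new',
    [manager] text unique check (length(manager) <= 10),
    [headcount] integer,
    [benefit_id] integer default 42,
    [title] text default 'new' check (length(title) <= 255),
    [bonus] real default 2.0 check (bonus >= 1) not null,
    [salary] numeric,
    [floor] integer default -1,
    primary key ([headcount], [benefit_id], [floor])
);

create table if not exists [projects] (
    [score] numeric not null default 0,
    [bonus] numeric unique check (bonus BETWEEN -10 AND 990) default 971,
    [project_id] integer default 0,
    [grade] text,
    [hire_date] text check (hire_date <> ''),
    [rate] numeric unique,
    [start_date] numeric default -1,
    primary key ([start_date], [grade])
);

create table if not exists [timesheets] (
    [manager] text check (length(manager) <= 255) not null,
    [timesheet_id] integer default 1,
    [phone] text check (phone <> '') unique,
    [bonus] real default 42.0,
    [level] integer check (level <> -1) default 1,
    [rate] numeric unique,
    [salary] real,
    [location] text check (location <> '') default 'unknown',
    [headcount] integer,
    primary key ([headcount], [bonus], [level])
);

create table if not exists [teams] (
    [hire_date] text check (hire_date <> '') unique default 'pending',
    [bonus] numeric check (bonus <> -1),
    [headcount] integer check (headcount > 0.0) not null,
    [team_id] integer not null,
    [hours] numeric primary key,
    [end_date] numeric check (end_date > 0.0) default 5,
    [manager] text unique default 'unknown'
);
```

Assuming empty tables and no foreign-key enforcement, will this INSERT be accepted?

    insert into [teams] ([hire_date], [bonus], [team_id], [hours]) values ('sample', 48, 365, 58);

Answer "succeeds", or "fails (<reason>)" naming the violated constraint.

headcount is omitted from the column list and has no DEFAULT, so it would receive NULL.
But headcount is declared NOT NULL.

fails (NOT NULL on headcount)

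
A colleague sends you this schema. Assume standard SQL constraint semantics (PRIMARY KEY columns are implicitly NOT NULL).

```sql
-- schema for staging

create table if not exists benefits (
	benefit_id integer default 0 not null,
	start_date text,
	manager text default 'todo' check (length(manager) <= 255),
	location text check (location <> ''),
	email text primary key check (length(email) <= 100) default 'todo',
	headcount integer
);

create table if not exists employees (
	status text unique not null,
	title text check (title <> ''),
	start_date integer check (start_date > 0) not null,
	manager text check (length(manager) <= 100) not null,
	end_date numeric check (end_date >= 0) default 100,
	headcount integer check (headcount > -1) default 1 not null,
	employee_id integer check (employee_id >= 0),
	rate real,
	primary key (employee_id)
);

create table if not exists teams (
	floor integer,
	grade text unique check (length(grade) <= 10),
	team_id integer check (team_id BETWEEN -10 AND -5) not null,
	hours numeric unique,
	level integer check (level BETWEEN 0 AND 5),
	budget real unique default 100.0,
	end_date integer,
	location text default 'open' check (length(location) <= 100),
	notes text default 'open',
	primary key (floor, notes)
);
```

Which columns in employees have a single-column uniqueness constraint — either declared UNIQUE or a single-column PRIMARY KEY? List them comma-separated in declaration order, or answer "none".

- status: declared UNIQUE → unique.
- title: no UNIQUE or single-column PK constraint.
- start_date: no UNIQUE or single-column PK constraint.
- manager: no UNIQUE or single-column PK constraint.
- end_date: no UNIQUE or single-column PK constraint.
- headcount: no UNIQUE or single-column PK constraint.
- employee_id: single-column PRIMARY KEY → unique.
- rate: no UNIQUE or single-column PK constraint.

status, employee_id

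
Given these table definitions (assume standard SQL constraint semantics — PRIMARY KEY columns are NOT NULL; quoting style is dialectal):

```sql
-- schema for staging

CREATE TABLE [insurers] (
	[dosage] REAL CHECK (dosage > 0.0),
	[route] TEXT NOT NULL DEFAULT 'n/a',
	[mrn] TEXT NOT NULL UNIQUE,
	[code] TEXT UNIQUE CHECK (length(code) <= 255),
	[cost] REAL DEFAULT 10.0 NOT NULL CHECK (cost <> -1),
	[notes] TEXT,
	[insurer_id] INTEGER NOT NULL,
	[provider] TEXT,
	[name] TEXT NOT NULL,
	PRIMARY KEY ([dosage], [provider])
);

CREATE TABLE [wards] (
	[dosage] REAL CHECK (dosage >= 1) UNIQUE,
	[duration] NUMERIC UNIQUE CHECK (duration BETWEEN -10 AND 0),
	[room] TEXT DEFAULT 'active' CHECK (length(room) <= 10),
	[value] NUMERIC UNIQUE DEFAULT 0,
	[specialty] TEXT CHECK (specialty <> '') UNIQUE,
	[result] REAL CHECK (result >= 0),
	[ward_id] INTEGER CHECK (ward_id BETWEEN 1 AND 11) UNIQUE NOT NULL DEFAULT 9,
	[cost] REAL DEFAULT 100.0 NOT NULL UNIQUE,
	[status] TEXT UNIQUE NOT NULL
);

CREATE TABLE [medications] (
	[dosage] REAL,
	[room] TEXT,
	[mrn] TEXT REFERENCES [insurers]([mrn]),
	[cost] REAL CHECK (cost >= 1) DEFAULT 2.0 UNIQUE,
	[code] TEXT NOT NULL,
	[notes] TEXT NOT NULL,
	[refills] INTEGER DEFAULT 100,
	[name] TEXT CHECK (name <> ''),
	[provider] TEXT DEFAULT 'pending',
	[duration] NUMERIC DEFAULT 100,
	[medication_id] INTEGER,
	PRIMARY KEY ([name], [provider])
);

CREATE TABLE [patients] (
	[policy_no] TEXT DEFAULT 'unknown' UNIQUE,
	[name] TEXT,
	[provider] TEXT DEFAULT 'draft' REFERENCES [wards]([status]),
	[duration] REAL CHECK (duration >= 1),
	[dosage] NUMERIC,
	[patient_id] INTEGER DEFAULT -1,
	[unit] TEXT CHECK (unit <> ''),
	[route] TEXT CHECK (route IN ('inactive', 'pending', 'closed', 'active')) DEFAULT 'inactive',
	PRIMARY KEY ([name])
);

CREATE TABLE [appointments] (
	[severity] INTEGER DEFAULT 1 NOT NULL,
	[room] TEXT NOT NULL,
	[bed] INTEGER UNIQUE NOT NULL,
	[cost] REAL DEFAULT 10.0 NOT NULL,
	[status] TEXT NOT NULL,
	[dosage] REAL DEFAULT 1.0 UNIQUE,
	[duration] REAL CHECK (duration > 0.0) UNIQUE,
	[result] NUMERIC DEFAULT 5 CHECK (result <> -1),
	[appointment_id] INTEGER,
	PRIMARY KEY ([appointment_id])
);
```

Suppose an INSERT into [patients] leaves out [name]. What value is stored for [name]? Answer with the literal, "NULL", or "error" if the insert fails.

name has no DEFAULT clause.
Omitting it would insert NULL, but it is part of the PRIMARY KEY, so the INSERT fails.

error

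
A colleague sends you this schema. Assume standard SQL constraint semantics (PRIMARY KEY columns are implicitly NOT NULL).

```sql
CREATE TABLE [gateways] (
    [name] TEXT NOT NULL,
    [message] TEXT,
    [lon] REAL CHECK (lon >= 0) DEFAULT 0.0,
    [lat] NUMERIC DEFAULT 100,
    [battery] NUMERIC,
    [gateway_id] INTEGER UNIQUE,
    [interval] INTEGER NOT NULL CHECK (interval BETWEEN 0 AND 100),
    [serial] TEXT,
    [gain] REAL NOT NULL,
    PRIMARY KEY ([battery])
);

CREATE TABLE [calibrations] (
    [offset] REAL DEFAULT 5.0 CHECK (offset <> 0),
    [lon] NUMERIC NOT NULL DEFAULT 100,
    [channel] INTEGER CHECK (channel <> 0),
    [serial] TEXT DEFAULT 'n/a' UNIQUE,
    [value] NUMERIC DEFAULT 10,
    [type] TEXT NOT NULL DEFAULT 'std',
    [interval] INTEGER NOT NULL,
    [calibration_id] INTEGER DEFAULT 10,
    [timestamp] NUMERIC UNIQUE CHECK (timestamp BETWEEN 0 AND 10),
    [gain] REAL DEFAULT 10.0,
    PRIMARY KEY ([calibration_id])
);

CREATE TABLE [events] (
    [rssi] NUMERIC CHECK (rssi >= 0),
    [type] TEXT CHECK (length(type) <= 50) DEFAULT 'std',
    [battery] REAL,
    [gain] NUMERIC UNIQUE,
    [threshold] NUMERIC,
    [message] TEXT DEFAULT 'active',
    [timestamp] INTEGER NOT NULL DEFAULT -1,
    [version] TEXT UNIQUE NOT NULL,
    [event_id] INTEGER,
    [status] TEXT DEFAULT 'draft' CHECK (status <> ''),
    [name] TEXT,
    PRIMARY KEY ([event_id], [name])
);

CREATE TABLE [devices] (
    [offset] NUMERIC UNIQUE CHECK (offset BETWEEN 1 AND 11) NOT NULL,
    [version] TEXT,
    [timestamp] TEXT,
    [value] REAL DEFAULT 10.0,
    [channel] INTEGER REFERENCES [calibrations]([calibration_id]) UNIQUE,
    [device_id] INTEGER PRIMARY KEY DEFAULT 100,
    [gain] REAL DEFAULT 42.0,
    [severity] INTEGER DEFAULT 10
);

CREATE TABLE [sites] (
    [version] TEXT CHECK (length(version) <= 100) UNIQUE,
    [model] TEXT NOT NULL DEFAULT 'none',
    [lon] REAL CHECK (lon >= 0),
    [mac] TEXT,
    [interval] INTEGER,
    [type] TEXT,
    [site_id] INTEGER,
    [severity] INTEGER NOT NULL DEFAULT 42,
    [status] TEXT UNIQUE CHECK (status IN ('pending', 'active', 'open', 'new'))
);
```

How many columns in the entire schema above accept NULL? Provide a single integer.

gateways: 5 nullable (message, lon, lat, gateway_id, serial — PK (battery) and explicit NOT NULL columns excluded).
calibrations: 6 nullable (offset, channel, serial, value, timestamp, gain — PK (calibration_id) and explicit NOT NULL columns excluded).
events: 7 nullable (rssi, type, battery, gain, threshold, message, status — PK (event_id, name) and explicit NOT NULL columns excluded).
devices: 6 nullable (version, timestamp, value, channel, gain, severity — PK (device_id) and explicit NOT NULL columns excluded).
sites: 7 nullable (version, lon, mac, interval, type, site_id, status — PK none and explicit NOT NULL columns excluded).
Total: 5 + 6 + 7 + 6 + 7 = 31.

31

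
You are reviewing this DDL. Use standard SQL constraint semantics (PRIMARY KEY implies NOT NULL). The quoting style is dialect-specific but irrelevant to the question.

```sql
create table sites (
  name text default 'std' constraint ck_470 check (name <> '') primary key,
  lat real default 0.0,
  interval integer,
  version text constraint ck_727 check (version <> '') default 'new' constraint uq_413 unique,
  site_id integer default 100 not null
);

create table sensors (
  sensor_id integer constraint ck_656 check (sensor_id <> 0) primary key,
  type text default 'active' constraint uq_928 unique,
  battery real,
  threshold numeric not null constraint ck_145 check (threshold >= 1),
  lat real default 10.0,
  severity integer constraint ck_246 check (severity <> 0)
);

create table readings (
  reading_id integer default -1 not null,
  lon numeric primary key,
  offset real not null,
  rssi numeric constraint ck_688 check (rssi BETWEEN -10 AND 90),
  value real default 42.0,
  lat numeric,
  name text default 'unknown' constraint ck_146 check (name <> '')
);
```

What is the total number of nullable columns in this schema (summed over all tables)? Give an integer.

sites: 3 nullable (lat, interval, version — PK (name) and explicit NOT NULL columns excluded).
sensors: 4 nullable (type, battery, lat, severity — PK (sensor_id) and explicit NOT NULL columns excluded).
readings: 4 nullable (rssi, value, lat, name — PK (lon) and explicit NOT NULL columns excluded).
Total: 3 + 4 + 4 = 11.

11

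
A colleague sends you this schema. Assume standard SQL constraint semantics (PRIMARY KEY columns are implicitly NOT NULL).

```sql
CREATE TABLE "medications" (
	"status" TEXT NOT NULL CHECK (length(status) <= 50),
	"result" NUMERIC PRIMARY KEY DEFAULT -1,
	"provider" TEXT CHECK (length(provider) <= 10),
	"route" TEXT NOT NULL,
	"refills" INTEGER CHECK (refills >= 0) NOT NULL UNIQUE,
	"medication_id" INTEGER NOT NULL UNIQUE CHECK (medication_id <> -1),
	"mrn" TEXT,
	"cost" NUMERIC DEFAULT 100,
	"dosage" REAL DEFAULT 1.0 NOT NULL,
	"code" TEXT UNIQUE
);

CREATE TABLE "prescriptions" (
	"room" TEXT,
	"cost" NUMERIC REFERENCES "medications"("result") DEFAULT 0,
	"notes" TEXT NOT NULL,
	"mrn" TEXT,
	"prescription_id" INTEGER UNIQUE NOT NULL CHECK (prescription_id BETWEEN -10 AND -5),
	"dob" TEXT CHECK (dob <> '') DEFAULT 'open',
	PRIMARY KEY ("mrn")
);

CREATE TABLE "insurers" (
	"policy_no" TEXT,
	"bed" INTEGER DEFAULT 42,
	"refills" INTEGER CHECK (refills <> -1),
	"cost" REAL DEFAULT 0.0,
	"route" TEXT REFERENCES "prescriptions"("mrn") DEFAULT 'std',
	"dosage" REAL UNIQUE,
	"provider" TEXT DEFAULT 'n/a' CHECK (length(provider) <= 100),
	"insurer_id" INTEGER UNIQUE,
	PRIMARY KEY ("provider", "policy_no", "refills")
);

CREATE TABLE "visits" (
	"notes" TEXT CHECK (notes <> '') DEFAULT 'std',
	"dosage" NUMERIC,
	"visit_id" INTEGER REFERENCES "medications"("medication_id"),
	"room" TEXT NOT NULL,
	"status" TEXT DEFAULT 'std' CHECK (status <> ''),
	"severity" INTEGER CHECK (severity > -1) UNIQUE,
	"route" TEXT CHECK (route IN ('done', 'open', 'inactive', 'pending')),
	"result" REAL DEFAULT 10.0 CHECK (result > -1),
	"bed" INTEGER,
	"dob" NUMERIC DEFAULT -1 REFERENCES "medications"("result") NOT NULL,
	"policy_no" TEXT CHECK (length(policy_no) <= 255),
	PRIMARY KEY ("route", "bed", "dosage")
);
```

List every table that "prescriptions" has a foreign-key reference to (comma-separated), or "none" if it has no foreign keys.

medications

- cost REFERENCES medications(result).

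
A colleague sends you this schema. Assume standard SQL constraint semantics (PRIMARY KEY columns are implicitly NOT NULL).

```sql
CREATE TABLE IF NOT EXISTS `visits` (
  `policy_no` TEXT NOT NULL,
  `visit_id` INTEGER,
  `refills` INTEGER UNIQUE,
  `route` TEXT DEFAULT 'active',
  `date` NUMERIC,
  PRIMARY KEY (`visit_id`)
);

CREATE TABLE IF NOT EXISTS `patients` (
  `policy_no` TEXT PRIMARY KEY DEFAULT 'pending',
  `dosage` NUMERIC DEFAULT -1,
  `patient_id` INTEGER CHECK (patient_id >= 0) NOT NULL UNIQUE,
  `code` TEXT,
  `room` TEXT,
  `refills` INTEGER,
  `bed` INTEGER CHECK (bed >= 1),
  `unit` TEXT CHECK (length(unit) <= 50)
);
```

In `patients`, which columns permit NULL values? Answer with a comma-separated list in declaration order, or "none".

dosage, code, room, refills, bed, unit

- policy_no: part of the PRIMARY KEY, which implies NOT NULL → not nullable.
- dosage: DEFAULT only fills an omitted column; an explicit NULL is still allowed → nullable.
- patient_id: declared NOT NULL → not nullable.
- code: no NOT NULL constraint applies → nullable.
- room: no NOT NULL constraint applies → nullable.
- refills: no NOT NULL constraint applies → nullable.
- bed: CHECK does not forbid NULL (a CHECK constraint passes when its expression is NULL) → nullable.
- unit: CHECK does not forbid NULL (a CHECK constraint passes when its expression is NULL) → nullable.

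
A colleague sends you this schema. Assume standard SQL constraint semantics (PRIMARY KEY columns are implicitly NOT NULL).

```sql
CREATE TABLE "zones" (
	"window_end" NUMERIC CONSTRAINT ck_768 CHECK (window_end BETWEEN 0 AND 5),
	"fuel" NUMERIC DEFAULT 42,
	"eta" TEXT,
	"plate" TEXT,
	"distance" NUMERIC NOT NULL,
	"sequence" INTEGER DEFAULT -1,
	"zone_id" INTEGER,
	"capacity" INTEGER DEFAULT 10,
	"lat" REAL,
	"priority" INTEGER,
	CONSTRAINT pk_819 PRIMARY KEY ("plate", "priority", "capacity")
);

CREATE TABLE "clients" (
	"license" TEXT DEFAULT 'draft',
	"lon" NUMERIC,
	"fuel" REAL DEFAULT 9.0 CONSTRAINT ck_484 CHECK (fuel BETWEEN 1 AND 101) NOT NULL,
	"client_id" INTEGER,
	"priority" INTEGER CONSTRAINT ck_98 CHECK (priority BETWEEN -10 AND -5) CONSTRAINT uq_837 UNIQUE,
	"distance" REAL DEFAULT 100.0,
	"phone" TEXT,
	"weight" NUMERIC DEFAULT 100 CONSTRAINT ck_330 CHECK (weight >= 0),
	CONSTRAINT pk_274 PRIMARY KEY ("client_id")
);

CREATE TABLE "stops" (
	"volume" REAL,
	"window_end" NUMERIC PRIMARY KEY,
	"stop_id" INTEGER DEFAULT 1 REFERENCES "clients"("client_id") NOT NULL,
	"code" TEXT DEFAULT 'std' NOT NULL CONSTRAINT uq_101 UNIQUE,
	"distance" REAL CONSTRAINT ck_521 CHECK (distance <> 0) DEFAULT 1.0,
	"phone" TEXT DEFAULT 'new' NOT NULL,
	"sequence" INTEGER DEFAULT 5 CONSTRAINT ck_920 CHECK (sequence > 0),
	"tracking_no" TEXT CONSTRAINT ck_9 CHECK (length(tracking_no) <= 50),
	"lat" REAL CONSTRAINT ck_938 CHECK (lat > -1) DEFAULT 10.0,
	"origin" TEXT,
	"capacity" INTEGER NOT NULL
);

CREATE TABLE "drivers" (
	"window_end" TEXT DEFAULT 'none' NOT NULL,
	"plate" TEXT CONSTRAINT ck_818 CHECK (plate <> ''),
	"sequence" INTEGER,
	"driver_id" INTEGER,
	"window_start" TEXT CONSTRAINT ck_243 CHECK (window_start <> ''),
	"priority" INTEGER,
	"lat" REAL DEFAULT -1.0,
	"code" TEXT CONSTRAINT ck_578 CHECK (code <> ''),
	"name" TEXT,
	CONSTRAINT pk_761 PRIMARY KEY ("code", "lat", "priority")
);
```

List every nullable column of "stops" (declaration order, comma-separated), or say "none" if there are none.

- volume: no NOT NULL constraint applies → nullable.
- window_end: part of the PRIMARY KEY, which implies NOT NULL → not nullable.
- stop_id: declared NOT NULL → not nullable.
- code: declared NOT NULL → not nullable.
- distance: CHECK does not forbid NULL (a CHECK constraint passes when its expression is NULL) → nullable.
- phone: declared NOT NULL → not nullable.
- sequence: CHECK does not forbid NULL (a CHECK constraint passes when its expression is NULL) → nullable.
- tracking_no: CHECK does not forbid NULL (a CHECK constraint passes when its expression is NULL) → nullable.
- lat: CHECK does not forbid NULL (a CHECK constraint passes when its expression is NULL) → nullable.
- origin: no NOT NULL constraint applies → nullable.
- capacity: declared NOT NULL → not nullable.

volume, distance, sequence, tracking_no, lat, origin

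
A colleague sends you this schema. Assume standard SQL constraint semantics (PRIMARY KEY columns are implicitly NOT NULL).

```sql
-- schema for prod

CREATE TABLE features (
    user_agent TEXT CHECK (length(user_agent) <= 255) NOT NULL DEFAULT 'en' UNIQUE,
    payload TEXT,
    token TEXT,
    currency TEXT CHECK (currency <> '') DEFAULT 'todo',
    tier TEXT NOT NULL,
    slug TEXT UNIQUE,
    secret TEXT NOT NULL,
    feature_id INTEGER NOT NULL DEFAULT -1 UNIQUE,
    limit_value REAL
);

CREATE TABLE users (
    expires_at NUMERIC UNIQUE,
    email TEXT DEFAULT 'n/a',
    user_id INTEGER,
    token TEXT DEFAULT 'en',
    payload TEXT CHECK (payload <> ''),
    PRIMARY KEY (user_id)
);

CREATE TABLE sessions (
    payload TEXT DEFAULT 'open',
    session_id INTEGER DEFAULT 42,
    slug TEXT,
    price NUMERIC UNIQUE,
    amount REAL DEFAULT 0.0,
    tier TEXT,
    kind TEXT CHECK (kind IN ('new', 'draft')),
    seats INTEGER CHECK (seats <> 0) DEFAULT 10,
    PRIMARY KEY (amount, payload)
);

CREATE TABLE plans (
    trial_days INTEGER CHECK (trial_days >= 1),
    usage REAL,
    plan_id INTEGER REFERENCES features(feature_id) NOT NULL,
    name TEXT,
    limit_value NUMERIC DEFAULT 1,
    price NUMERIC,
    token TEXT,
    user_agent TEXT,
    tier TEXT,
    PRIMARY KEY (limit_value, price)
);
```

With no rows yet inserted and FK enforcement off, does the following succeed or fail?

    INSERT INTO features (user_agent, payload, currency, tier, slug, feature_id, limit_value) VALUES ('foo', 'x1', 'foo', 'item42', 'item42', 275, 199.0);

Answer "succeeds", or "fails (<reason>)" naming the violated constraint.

fails (NOT NULL on secret)

secret is omitted from the column list and has no DEFAULT, so it would receive NULL.
But secret is declared NOT NULL.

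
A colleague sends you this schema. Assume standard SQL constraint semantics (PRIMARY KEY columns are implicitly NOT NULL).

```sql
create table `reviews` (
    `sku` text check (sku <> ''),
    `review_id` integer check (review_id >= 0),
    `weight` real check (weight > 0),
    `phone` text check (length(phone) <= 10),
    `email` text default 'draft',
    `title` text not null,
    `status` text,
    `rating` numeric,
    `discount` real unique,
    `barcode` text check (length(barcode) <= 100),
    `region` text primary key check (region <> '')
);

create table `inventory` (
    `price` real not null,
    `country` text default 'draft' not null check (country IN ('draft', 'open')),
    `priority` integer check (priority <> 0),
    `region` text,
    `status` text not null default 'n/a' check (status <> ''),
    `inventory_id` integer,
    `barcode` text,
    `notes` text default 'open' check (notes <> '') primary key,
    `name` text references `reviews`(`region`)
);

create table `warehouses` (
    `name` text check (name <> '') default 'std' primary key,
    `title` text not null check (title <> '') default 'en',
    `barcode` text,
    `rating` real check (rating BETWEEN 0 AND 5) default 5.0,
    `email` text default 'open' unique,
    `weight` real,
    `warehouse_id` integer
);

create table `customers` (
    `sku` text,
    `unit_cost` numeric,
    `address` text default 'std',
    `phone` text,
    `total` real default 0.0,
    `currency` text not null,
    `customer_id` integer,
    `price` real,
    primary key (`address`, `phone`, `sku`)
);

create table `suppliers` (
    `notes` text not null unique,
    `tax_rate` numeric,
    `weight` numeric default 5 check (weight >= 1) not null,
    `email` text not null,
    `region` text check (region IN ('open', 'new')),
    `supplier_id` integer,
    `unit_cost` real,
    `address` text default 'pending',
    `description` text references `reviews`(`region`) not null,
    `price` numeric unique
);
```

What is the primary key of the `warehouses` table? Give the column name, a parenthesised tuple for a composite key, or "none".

name is declared PRIMARY KEY inline on the column.

name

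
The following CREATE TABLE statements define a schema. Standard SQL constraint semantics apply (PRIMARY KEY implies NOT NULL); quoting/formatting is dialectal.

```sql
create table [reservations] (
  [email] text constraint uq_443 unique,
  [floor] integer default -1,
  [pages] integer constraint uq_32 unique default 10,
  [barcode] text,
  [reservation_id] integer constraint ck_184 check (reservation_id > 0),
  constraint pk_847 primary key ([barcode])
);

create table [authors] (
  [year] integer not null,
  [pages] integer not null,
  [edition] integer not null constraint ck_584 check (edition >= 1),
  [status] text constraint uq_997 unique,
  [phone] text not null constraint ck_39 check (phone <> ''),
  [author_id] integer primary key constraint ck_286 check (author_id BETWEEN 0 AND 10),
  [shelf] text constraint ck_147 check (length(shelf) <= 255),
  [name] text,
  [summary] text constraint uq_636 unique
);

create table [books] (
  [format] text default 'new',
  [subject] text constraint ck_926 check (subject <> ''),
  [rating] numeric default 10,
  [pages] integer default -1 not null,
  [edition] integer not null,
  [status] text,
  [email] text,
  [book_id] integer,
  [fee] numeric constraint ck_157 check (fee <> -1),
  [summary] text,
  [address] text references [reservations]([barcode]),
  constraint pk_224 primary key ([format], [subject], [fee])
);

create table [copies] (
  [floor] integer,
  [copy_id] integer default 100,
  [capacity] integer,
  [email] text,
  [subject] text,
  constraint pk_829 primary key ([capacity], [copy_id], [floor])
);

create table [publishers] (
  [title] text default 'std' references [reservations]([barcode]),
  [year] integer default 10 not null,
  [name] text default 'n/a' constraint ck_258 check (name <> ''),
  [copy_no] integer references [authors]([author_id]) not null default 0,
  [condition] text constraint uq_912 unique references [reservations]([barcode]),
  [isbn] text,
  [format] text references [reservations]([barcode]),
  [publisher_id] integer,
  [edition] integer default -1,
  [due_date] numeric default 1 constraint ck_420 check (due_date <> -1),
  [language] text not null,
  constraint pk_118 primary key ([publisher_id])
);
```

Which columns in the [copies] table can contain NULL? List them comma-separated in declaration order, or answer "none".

- floor: part of the PRIMARY KEY, which implies NOT NULL → not nullable.
- copy_id: part of the PRIMARY KEY, which implies NOT NULL → not nullable.
- capacity: part of the PRIMARY KEY, which implies NOT NULL → not nullable.
- email: no NOT NULL constraint applies → nullable.
- subject: no NOT NULL constraint applies → nullable.

email, subject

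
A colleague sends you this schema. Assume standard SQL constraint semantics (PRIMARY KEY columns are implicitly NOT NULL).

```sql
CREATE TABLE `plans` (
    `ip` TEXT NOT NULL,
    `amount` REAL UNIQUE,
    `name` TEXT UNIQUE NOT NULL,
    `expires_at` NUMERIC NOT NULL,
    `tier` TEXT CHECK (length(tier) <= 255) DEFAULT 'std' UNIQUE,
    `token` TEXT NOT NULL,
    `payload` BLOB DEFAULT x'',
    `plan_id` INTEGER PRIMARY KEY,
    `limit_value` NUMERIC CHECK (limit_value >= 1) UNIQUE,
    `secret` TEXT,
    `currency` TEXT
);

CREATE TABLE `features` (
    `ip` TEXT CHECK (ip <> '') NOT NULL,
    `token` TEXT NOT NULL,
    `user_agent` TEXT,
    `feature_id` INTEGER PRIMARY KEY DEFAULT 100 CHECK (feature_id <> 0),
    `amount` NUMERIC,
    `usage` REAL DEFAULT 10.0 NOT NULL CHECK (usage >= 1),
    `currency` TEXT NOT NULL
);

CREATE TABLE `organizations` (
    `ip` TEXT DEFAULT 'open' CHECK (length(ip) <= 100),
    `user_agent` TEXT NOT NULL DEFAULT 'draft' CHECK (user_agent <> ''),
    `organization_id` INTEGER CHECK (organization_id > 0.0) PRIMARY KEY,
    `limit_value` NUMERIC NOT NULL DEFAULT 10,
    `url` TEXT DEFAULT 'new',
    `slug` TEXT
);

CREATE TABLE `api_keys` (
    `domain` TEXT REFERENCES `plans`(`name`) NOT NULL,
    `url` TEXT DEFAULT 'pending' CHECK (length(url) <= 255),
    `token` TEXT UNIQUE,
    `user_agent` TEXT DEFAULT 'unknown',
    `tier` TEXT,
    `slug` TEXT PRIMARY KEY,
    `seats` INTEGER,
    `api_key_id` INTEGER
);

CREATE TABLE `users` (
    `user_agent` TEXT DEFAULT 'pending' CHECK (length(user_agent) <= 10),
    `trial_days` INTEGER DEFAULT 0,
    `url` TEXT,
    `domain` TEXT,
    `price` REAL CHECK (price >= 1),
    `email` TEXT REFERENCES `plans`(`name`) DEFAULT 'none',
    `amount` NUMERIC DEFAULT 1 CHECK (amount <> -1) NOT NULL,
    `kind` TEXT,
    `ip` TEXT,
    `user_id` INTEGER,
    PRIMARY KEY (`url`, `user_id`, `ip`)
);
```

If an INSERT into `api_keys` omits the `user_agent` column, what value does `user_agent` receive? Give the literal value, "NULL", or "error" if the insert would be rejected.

user_agent has an explicit DEFAULT 'unknown'.
When the column is omitted from an INSERT, that default is used.

'unknown'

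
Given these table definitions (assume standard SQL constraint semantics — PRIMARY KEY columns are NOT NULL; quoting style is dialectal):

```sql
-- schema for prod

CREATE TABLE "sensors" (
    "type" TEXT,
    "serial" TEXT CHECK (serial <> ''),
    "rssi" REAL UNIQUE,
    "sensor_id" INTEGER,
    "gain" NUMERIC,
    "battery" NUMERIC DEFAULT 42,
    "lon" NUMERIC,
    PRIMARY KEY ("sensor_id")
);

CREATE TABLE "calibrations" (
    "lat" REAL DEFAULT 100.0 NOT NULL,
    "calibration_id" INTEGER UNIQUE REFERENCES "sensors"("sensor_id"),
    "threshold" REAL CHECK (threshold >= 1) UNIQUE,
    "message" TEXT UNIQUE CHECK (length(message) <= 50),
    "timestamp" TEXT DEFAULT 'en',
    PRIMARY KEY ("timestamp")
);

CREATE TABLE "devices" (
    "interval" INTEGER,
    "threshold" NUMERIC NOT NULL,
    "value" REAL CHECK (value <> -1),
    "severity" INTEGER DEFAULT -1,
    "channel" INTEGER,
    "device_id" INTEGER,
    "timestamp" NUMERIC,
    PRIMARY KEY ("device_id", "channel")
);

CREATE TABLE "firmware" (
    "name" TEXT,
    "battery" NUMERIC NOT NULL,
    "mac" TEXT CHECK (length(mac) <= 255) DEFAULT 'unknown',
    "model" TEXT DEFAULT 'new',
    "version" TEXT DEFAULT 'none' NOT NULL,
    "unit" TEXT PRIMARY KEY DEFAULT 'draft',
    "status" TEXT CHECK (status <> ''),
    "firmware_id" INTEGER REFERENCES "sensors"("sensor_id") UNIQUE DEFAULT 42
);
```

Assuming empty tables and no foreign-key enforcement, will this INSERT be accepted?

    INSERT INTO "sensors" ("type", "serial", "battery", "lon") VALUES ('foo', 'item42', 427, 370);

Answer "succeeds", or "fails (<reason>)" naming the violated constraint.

sensor_id is omitted from the column list and has no DEFAULT, so it would receive NULL.
But sensor_id is part of the PRIMARY KEY (implied NOT NULL).

fails (NOT NULL on sensor_id)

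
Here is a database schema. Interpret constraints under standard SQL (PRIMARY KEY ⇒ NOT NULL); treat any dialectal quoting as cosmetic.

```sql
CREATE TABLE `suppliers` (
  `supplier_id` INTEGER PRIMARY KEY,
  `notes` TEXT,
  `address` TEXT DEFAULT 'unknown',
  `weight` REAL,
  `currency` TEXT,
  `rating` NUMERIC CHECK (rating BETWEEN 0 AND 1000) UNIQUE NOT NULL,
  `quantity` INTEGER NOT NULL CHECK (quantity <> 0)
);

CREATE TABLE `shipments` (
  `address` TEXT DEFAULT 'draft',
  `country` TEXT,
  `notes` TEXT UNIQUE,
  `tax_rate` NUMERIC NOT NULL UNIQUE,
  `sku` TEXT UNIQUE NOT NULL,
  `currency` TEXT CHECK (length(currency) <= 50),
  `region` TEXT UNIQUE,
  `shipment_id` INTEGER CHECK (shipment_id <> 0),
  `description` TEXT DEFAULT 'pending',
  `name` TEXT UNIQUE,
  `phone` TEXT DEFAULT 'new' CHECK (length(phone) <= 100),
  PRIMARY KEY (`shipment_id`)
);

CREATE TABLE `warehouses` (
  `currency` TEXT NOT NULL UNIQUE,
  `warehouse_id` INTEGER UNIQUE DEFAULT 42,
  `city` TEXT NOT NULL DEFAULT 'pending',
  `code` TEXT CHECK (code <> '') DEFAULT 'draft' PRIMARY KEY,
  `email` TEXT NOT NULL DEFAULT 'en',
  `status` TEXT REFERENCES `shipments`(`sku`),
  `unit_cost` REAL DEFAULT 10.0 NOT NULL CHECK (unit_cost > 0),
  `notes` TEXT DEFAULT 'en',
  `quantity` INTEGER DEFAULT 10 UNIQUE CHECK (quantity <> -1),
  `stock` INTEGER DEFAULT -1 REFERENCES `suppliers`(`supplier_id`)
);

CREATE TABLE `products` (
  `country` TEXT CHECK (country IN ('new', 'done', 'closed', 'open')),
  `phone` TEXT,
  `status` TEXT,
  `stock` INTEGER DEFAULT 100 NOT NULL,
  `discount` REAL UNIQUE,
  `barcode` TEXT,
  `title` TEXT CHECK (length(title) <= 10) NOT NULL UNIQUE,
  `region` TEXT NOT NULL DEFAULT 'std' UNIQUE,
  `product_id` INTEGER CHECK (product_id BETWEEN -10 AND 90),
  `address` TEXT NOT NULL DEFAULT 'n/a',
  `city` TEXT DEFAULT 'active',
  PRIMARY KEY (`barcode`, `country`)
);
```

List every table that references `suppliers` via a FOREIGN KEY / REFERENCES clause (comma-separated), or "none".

- warehouses.stock references suppliers(supplier_id).

warehouses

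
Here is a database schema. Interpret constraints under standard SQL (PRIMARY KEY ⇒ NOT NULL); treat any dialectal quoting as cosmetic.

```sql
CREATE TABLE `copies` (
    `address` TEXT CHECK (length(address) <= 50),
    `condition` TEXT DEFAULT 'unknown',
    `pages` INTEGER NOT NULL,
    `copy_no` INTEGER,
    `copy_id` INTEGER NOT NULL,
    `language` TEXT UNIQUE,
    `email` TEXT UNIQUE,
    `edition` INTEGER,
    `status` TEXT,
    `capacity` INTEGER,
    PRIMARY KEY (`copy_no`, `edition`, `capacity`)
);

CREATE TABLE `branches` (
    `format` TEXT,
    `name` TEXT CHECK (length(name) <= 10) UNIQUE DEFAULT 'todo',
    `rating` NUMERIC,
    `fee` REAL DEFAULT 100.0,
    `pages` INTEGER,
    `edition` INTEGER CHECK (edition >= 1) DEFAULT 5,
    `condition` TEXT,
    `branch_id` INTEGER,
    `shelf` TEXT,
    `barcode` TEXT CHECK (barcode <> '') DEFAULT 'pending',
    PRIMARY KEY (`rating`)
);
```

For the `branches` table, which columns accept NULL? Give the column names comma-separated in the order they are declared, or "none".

- format: no NOT NULL constraint applies → nullable.
- name: CHECK does not forbid NULL (a CHECK constraint passes when its expression is NULL) → nullable.
- rating: part of the PRIMARY KEY, which implies NOT NULL → not nullable.
- fee: DEFAULT only fills an omitted column; an explicit NULL is still allowed → nullable.
- pages: no NOT NULL constraint applies → nullable.
- edition: CHECK does not forbid NULL (a CHECK constraint passes when its expression is NULL) → nullable.
- condition: no NOT NULL constraint applies → nullable.
- branch_id: no NOT NULL constraint applies → nullable.
- shelf: no NOT NULL constraint applies → nullable.
- barcode: CHECK does not forbid NULL (a CHECK constraint passes when its expression is NULL) → nullable.

format, name, fee, pages, edition, condition, branch_id, shelf, barcode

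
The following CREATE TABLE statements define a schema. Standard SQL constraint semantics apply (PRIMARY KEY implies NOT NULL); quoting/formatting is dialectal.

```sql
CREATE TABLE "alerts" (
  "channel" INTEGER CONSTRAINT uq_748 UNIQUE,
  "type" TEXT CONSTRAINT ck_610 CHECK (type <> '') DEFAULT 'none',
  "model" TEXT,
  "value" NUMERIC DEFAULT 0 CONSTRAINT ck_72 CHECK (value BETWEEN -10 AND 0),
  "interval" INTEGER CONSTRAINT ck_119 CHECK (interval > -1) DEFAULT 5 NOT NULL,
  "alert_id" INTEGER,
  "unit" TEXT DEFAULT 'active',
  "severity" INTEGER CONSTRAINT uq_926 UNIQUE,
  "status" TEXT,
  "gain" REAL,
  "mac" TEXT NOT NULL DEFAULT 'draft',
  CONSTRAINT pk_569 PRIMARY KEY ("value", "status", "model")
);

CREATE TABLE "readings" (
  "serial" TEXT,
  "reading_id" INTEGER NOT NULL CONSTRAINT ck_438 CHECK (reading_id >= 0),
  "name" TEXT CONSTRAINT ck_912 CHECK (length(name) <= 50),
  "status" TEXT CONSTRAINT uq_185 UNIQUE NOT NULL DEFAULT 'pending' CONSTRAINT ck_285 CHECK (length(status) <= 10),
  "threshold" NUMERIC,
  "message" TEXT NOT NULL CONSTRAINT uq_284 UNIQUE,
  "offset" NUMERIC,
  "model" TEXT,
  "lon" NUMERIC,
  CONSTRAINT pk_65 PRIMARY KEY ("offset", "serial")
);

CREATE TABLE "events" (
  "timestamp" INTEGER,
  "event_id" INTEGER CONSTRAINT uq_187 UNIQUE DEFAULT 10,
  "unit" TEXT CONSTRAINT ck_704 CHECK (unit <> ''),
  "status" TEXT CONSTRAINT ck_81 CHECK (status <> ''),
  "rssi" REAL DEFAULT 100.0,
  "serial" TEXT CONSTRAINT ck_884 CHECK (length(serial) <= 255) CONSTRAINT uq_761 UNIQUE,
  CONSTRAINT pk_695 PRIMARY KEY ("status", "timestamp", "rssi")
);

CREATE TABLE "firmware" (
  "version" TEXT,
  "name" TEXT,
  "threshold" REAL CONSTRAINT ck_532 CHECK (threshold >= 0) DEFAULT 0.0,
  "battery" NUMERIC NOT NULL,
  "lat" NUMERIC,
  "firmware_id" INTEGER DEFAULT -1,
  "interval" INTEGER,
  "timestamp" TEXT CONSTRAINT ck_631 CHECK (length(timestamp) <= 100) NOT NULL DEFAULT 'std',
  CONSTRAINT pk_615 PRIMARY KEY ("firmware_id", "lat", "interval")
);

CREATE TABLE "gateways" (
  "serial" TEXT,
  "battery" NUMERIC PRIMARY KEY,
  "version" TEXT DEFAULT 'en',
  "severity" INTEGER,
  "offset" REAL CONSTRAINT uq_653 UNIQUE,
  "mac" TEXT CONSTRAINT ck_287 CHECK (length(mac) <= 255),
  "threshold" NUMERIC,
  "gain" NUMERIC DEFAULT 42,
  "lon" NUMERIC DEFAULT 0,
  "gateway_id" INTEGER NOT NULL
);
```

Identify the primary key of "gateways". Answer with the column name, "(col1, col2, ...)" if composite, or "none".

battery is declared PRIMARY KEY inline on the column.

battery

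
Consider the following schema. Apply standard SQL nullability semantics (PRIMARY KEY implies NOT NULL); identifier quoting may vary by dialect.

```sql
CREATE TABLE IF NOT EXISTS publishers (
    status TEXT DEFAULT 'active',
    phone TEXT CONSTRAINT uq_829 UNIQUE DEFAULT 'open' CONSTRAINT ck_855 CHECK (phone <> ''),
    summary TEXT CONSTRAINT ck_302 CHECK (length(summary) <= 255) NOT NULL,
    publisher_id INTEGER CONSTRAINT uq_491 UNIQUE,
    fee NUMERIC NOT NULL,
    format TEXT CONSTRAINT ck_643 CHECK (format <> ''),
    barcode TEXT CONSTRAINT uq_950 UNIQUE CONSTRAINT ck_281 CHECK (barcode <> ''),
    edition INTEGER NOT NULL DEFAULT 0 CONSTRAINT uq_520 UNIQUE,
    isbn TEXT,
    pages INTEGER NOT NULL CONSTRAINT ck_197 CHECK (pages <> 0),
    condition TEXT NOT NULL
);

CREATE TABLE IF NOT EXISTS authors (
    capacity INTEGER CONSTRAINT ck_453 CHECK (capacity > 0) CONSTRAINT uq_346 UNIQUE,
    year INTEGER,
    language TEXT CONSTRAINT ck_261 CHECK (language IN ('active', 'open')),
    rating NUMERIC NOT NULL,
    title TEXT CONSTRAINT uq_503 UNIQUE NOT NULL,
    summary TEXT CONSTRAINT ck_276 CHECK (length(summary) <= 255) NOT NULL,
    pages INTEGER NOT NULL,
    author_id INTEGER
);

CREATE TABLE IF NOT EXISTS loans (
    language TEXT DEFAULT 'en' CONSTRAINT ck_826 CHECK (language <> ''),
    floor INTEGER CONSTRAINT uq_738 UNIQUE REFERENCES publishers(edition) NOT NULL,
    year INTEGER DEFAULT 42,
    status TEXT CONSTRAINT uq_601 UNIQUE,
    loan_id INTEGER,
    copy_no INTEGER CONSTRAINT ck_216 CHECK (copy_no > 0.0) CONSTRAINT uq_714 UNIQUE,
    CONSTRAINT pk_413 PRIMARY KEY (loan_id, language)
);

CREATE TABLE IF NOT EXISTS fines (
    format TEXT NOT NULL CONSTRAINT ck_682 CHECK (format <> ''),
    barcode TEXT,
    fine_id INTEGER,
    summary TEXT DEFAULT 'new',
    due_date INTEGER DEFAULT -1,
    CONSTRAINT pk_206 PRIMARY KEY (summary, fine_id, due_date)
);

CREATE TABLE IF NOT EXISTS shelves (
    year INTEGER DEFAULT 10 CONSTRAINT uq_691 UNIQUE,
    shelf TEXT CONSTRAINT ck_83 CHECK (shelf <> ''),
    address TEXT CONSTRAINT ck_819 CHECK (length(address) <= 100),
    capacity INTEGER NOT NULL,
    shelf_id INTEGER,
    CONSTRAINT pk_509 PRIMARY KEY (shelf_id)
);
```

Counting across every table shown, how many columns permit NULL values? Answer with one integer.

publishers: 6 nullable (status, phone, publisher_id, format, barcode, isbn — PK none and explicit NOT NULL columns excluded).
authors: 4 nullable (capacity, year, language, author_id — PK none and explicit NOT NULL columns excluded).
loans: 3 nullable (year, status, copy_no — PK (loan_id, language) and explicit NOT NULL columns excluded).
fines: 1 nullable (barcode — PK (summary, fine_id, due_date) and explicit NOT NULL columns excluded).
shelves: 3 nullable (year, shelf, address — PK (shelf_id) and explicit NOT NULL columns excluded).
Total: 6 + 4 + 3 + 1 + 3 = 17.

17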